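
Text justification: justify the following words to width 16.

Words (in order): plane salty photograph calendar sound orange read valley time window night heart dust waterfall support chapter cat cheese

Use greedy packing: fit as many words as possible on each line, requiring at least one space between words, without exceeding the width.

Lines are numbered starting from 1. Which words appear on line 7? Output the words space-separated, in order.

Answer: heart dust

Derivation:
Line 1: ['plane', 'salty'] (min_width=11, slack=5)
Line 2: ['photograph'] (min_width=10, slack=6)
Line 3: ['calendar', 'sound'] (min_width=14, slack=2)
Line 4: ['orange', 'read'] (min_width=11, slack=5)
Line 5: ['valley', 'time'] (min_width=11, slack=5)
Line 6: ['window', 'night'] (min_width=12, slack=4)
Line 7: ['heart', 'dust'] (min_width=10, slack=6)
Line 8: ['waterfall'] (min_width=9, slack=7)
Line 9: ['support', 'chapter'] (min_width=15, slack=1)
Line 10: ['cat', 'cheese'] (min_width=10, slack=6)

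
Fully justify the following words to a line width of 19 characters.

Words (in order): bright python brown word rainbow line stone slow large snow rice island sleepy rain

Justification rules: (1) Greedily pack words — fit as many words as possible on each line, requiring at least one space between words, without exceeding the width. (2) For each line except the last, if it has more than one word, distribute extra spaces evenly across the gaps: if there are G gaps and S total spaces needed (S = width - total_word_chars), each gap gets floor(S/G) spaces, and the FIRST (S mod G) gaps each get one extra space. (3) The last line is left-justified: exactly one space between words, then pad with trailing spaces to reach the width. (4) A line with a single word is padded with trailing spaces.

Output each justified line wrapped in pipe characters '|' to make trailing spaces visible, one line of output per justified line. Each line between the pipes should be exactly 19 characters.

Answer: |bright python brown|
|word  rainbow  line|
|stone   slow  large|
|snow   rice  island|
|sleepy rain        |

Derivation:
Line 1: ['bright', 'python', 'brown'] (min_width=19, slack=0)
Line 2: ['word', 'rainbow', 'line'] (min_width=17, slack=2)
Line 3: ['stone', 'slow', 'large'] (min_width=16, slack=3)
Line 4: ['snow', 'rice', 'island'] (min_width=16, slack=3)
Line 5: ['sleepy', 'rain'] (min_width=11, slack=8)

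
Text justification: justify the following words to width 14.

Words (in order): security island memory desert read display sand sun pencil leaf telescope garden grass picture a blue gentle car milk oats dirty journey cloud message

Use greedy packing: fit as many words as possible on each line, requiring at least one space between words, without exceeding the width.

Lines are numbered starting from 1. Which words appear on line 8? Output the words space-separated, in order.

Line 1: ['security'] (min_width=8, slack=6)
Line 2: ['island', 'memory'] (min_width=13, slack=1)
Line 3: ['desert', 'read'] (min_width=11, slack=3)
Line 4: ['display', 'sand'] (min_width=12, slack=2)
Line 5: ['sun', 'pencil'] (min_width=10, slack=4)
Line 6: ['leaf', 'telescope'] (min_width=14, slack=0)
Line 7: ['garden', 'grass'] (min_width=12, slack=2)
Line 8: ['picture', 'a', 'blue'] (min_width=14, slack=0)
Line 9: ['gentle', 'car'] (min_width=10, slack=4)
Line 10: ['milk', 'oats'] (min_width=9, slack=5)
Line 11: ['dirty', 'journey'] (min_width=13, slack=1)
Line 12: ['cloud', 'message'] (min_width=13, slack=1)

Answer: picture a blue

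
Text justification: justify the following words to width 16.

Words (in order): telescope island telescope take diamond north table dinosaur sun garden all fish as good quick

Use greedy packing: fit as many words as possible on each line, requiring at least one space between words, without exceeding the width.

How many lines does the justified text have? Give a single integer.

Answer: 7

Derivation:
Line 1: ['telescope', 'island'] (min_width=16, slack=0)
Line 2: ['telescope', 'take'] (min_width=14, slack=2)
Line 3: ['diamond', 'north'] (min_width=13, slack=3)
Line 4: ['table', 'dinosaur'] (min_width=14, slack=2)
Line 5: ['sun', 'garden', 'all'] (min_width=14, slack=2)
Line 6: ['fish', 'as', 'good'] (min_width=12, slack=4)
Line 7: ['quick'] (min_width=5, slack=11)
Total lines: 7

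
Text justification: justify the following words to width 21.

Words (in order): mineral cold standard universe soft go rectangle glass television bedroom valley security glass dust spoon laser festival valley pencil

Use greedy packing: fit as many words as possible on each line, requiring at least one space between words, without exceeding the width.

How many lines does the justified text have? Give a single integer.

Answer: 8

Derivation:
Line 1: ['mineral', 'cold', 'standard'] (min_width=21, slack=0)
Line 2: ['universe', 'soft', 'go'] (min_width=16, slack=5)
Line 3: ['rectangle', 'glass'] (min_width=15, slack=6)
Line 4: ['television', 'bedroom'] (min_width=18, slack=3)
Line 5: ['valley', 'security', 'glass'] (min_width=21, slack=0)
Line 6: ['dust', 'spoon', 'laser'] (min_width=16, slack=5)
Line 7: ['festival', 'valley'] (min_width=15, slack=6)
Line 8: ['pencil'] (min_width=6, slack=15)
Total lines: 8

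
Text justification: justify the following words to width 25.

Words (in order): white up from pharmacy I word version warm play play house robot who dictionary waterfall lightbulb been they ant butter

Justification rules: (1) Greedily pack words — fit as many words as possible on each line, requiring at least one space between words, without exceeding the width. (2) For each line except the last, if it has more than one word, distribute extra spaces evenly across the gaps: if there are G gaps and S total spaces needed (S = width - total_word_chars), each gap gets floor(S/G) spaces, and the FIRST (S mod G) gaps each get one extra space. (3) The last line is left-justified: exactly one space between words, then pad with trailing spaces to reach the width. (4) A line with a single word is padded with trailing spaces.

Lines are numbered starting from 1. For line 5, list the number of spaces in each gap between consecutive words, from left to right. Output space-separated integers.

Answer: 2 2 1

Derivation:
Line 1: ['white', 'up', 'from', 'pharmacy', 'I'] (min_width=24, slack=1)
Line 2: ['word', 'version', 'warm', 'play'] (min_width=22, slack=3)
Line 3: ['play', 'house', 'robot', 'who'] (min_width=20, slack=5)
Line 4: ['dictionary', 'waterfall'] (min_width=20, slack=5)
Line 5: ['lightbulb', 'been', 'they', 'ant'] (min_width=23, slack=2)
Line 6: ['butter'] (min_width=6, slack=19)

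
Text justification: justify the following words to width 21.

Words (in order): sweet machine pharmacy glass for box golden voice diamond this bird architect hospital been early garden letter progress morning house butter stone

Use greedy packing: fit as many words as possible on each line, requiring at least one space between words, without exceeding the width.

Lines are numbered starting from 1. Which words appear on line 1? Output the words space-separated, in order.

Answer: sweet machine

Derivation:
Line 1: ['sweet', 'machine'] (min_width=13, slack=8)
Line 2: ['pharmacy', 'glass', 'for'] (min_width=18, slack=3)
Line 3: ['box', 'golden', 'voice'] (min_width=16, slack=5)
Line 4: ['diamond', 'this', 'bird'] (min_width=17, slack=4)
Line 5: ['architect', 'hospital'] (min_width=18, slack=3)
Line 6: ['been', 'early', 'garden'] (min_width=17, slack=4)
Line 7: ['letter', 'progress'] (min_width=15, slack=6)
Line 8: ['morning', 'house', 'butter'] (min_width=20, slack=1)
Line 9: ['stone'] (min_width=5, slack=16)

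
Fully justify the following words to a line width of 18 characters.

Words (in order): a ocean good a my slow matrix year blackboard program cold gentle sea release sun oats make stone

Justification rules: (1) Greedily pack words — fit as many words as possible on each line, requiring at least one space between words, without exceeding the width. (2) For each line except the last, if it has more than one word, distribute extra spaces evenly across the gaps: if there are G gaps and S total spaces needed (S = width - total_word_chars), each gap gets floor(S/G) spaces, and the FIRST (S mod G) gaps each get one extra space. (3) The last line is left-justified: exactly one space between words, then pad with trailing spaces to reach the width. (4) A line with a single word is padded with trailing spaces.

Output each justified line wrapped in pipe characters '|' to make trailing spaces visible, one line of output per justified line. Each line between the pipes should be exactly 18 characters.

Answer: |a  ocean good a my|
|slow  matrix  year|
|blackboard program|
|cold   gentle  sea|
|release  sun  oats|
|make stone        |

Derivation:
Line 1: ['a', 'ocean', 'good', 'a', 'my'] (min_width=17, slack=1)
Line 2: ['slow', 'matrix', 'year'] (min_width=16, slack=2)
Line 3: ['blackboard', 'program'] (min_width=18, slack=0)
Line 4: ['cold', 'gentle', 'sea'] (min_width=15, slack=3)
Line 5: ['release', 'sun', 'oats'] (min_width=16, slack=2)
Line 6: ['make', 'stone'] (min_width=10, slack=8)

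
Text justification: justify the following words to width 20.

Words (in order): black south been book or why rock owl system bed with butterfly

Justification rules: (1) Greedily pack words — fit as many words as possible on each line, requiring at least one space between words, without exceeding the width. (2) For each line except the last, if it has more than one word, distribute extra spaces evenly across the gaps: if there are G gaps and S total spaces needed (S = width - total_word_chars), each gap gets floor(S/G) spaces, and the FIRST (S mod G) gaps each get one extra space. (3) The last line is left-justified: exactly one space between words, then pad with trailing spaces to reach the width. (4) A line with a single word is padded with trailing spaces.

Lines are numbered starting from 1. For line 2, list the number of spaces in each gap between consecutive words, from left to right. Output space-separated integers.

Line 1: ['black', 'south', 'been'] (min_width=16, slack=4)
Line 2: ['book', 'or', 'why', 'rock', 'owl'] (min_width=20, slack=0)
Line 3: ['system', 'bed', 'with'] (min_width=15, slack=5)
Line 4: ['butterfly'] (min_width=9, slack=11)

Answer: 1 1 1 1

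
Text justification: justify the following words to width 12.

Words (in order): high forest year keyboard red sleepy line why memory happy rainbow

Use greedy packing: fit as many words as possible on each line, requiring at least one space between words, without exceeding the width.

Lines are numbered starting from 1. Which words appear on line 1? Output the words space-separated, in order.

Answer: high forest

Derivation:
Line 1: ['high', 'forest'] (min_width=11, slack=1)
Line 2: ['year'] (min_width=4, slack=8)
Line 3: ['keyboard', 'red'] (min_width=12, slack=0)
Line 4: ['sleepy', 'line'] (min_width=11, slack=1)
Line 5: ['why', 'memory'] (min_width=10, slack=2)
Line 6: ['happy'] (min_width=5, slack=7)
Line 7: ['rainbow'] (min_width=7, slack=5)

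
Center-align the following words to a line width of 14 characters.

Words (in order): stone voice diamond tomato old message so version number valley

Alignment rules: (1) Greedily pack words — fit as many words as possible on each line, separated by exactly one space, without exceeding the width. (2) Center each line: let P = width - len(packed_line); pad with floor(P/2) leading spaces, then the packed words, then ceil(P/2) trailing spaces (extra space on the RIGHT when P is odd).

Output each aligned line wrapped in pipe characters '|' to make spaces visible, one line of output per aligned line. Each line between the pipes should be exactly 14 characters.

Answer: | stone voice  |
|diamond tomato|
|old message so|
|version number|
|    valley    |

Derivation:
Line 1: ['stone', 'voice'] (min_width=11, slack=3)
Line 2: ['diamond', 'tomato'] (min_width=14, slack=0)
Line 3: ['old', 'message', 'so'] (min_width=14, slack=0)
Line 4: ['version', 'number'] (min_width=14, slack=0)
Line 5: ['valley'] (min_width=6, slack=8)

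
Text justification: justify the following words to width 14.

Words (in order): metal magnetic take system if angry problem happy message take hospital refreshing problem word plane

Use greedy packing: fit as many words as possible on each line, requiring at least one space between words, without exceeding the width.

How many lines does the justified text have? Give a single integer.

Line 1: ['metal', 'magnetic'] (min_width=14, slack=0)
Line 2: ['take', 'system', 'if'] (min_width=14, slack=0)
Line 3: ['angry', 'problem'] (min_width=13, slack=1)
Line 4: ['happy', 'message'] (min_width=13, slack=1)
Line 5: ['take', 'hospital'] (min_width=13, slack=1)
Line 6: ['refreshing'] (min_width=10, slack=4)
Line 7: ['problem', 'word'] (min_width=12, slack=2)
Line 8: ['plane'] (min_width=5, slack=9)
Total lines: 8

Answer: 8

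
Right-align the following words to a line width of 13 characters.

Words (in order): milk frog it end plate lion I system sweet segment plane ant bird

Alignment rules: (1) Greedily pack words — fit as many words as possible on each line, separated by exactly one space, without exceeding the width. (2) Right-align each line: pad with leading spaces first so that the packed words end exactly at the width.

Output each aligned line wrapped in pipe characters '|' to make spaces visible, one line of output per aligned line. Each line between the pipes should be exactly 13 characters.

Line 1: ['milk', 'frog', 'it'] (min_width=12, slack=1)
Line 2: ['end', 'plate'] (min_width=9, slack=4)
Line 3: ['lion', 'I', 'system'] (min_width=13, slack=0)
Line 4: ['sweet', 'segment'] (min_width=13, slack=0)
Line 5: ['plane', 'ant'] (min_width=9, slack=4)
Line 6: ['bird'] (min_width=4, slack=9)

Answer: | milk frog it|
|    end plate|
|lion I system|
|sweet segment|
|    plane ant|
|         bird|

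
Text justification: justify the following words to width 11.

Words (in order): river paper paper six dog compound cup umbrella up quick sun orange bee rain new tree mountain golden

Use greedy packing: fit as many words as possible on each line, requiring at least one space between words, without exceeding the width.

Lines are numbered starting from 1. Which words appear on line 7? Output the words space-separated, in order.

Answer: quick sun

Derivation:
Line 1: ['river', 'paper'] (min_width=11, slack=0)
Line 2: ['paper', 'six'] (min_width=9, slack=2)
Line 3: ['dog'] (min_width=3, slack=8)
Line 4: ['compound'] (min_width=8, slack=3)
Line 5: ['cup'] (min_width=3, slack=8)
Line 6: ['umbrella', 'up'] (min_width=11, slack=0)
Line 7: ['quick', 'sun'] (min_width=9, slack=2)
Line 8: ['orange', 'bee'] (min_width=10, slack=1)
Line 9: ['rain', 'new'] (min_width=8, slack=3)
Line 10: ['tree'] (min_width=4, slack=7)
Line 11: ['mountain'] (min_width=8, slack=3)
Line 12: ['golden'] (min_width=6, slack=5)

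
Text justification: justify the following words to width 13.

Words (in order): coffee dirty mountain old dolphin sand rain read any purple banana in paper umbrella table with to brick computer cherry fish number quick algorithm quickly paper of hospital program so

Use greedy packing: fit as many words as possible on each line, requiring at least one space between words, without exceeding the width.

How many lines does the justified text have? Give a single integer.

Answer: 16

Derivation:
Line 1: ['coffee', 'dirty'] (min_width=12, slack=1)
Line 2: ['mountain', 'old'] (min_width=12, slack=1)
Line 3: ['dolphin', 'sand'] (min_width=12, slack=1)
Line 4: ['rain', 'read', 'any'] (min_width=13, slack=0)
Line 5: ['purple', 'banana'] (min_width=13, slack=0)
Line 6: ['in', 'paper'] (min_width=8, slack=5)
Line 7: ['umbrella'] (min_width=8, slack=5)
Line 8: ['table', 'with', 'to'] (min_width=13, slack=0)
Line 9: ['brick'] (min_width=5, slack=8)
Line 10: ['computer'] (min_width=8, slack=5)
Line 11: ['cherry', 'fish'] (min_width=11, slack=2)
Line 12: ['number', 'quick'] (min_width=12, slack=1)
Line 13: ['algorithm'] (min_width=9, slack=4)
Line 14: ['quickly', 'paper'] (min_width=13, slack=0)
Line 15: ['of', 'hospital'] (min_width=11, slack=2)
Line 16: ['program', 'so'] (min_width=10, slack=3)
Total lines: 16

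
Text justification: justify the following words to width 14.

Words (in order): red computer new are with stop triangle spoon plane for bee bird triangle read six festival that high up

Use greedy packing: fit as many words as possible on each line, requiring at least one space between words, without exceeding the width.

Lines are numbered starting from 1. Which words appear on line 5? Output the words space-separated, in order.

Line 1: ['red', 'computer'] (min_width=12, slack=2)
Line 2: ['new', 'are', 'with'] (min_width=12, slack=2)
Line 3: ['stop', 'triangle'] (min_width=13, slack=1)
Line 4: ['spoon', 'plane'] (min_width=11, slack=3)
Line 5: ['for', 'bee', 'bird'] (min_width=12, slack=2)
Line 6: ['triangle', 'read'] (min_width=13, slack=1)
Line 7: ['six', 'festival'] (min_width=12, slack=2)
Line 8: ['that', 'high', 'up'] (min_width=12, slack=2)

Answer: for bee bird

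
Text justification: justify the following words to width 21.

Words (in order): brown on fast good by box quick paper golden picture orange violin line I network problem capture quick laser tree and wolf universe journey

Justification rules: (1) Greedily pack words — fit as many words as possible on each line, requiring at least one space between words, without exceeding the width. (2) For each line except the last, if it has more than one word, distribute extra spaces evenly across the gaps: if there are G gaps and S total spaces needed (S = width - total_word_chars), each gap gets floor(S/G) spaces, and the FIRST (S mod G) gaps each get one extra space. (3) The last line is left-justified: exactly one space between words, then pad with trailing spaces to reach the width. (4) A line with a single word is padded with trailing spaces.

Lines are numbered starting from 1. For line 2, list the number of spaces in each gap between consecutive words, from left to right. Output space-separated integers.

Answer: 4 4

Derivation:
Line 1: ['brown', 'on', 'fast', 'good', 'by'] (min_width=21, slack=0)
Line 2: ['box', 'quick', 'paper'] (min_width=15, slack=6)
Line 3: ['golden', 'picture', 'orange'] (min_width=21, slack=0)
Line 4: ['violin', 'line', 'I', 'network'] (min_width=21, slack=0)
Line 5: ['problem', 'capture', 'quick'] (min_width=21, slack=0)
Line 6: ['laser', 'tree', 'and', 'wolf'] (min_width=19, slack=2)
Line 7: ['universe', 'journey'] (min_width=16, slack=5)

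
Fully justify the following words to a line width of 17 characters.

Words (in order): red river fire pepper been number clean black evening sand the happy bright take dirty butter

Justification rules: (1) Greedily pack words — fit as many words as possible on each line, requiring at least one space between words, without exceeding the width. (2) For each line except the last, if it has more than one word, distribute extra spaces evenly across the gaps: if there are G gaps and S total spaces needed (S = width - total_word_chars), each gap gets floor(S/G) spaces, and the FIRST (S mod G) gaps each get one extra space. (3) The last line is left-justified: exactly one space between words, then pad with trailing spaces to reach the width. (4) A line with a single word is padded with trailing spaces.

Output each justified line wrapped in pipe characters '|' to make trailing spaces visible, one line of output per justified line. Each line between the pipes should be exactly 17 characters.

Line 1: ['red', 'river', 'fire'] (min_width=14, slack=3)
Line 2: ['pepper', 'been'] (min_width=11, slack=6)
Line 3: ['number', 'clean'] (min_width=12, slack=5)
Line 4: ['black', 'evening'] (min_width=13, slack=4)
Line 5: ['sand', 'the', 'happy'] (min_width=14, slack=3)
Line 6: ['bright', 'take', 'dirty'] (min_width=17, slack=0)
Line 7: ['butter'] (min_width=6, slack=11)

Answer: |red   river  fire|
|pepper       been|
|number      clean|
|black     evening|
|sand   the  happy|
|bright take dirty|
|butter           |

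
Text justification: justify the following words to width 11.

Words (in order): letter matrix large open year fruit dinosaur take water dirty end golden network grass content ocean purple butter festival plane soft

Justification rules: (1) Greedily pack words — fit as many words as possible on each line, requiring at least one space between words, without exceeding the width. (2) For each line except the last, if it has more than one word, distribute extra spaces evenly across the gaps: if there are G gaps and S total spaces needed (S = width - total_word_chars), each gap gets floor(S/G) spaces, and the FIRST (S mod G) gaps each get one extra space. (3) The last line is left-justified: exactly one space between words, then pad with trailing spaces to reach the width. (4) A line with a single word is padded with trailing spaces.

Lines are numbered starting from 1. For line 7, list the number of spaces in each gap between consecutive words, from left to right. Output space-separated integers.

Line 1: ['letter'] (min_width=6, slack=5)
Line 2: ['matrix'] (min_width=6, slack=5)
Line 3: ['large', 'open'] (min_width=10, slack=1)
Line 4: ['year', 'fruit'] (min_width=10, slack=1)
Line 5: ['dinosaur'] (min_width=8, slack=3)
Line 6: ['take', 'water'] (min_width=10, slack=1)
Line 7: ['dirty', 'end'] (min_width=9, slack=2)
Line 8: ['golden'] (min_width=6, slack=5)
Line 9: ['network'] (min_width=7, slack=4)
Line 10: ['grass'] (min_width=5, slack=6)
Line 11: ['content'] (min_width=7, slack=4)
Line 12: ['ocean'] (min_width=5, slack=6)
Line 13: ['purple'] (min_width=6, slack=5)
Line 14: ['butter'] (min_width=6, slack=5)
Line 15: ['festival'] (min_width=8, slack=3)
Line 16: ['plane', 'soft'] (min_width=10, slack=1)

Answer: 3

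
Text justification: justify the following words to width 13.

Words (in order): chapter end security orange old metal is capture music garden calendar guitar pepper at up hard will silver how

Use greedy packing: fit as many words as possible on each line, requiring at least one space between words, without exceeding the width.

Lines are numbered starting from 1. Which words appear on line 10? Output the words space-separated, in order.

Answer: will silver

Derivation:
Line 1: ['chapter', 'end'] (min_width=11, slack=2)
Line 2: ['security'] (min_width=8, slack=5)
Line 3: ['orange', 'old'] (min_width=10, slack=3)
Line 4: ['metal', 'is'] (min_width=8, slack=5)
Line 5: ['capture', 'music'] (min_width=13, slack=0)
Line 6: ['garden'] (min_width=6, slack=7)
Line 7: ['calendar'] (min_width=8, slack=5)
Line 8: ['guitar', 'pepper'] (min_width=13, slack=0)
Line 9: ['at', 'up', 'hard'] (min_width=10, slack=3)
Line 10: ['will', 'silver'] (min_width=11, slack=2)
Line 11: ['how'] (min_width=3, slack=10)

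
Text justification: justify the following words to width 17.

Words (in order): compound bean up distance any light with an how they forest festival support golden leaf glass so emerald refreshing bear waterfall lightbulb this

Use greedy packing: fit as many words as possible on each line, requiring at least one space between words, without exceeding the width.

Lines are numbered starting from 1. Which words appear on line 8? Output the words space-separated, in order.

Answer: refreshing bear

Derivation:
Line 1: ['compound', 'bean', 'up'] (min_width=16, slack=1)
Line 2: ['distance', 'any'] (min_width=12, slack=5)
Line 3: ['light', 'with', 'an', 'how'] (min_width=17, slack=0)
Line 4: ['they', 'forest'] (min_width=11, slack=6)
Line 5: ['festival', 'support'] (min_width=16, slack=1)
Line 6: ['golden', 'leaf', 'glass'] (min_width=17, slack=0)
Line 7: ['so', 'emerald'] (min_width=10, slack=7)
Line 8: ['refreshing', 'bear'] (min_width=15, slack=2)
Line 9: ['waterfall'] (min_width=9, slack=8)
Line 10: ['lightbulb', 'this'] (min_width=14, slack=3)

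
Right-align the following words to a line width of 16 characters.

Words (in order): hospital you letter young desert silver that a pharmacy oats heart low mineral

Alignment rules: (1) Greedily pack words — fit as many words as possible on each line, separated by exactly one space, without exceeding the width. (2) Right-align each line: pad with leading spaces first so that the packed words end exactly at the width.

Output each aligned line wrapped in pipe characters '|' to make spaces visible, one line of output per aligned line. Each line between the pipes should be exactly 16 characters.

Answer: |    hospital you|
|    letter young|
|   desert silver|
| that a pharmacy|
|  oats heart low|
|         mineral|

Derivation:
Line 1: ['hospital', 'you'] (min_width=12, slack=4)
Line 2: ['letter', 'young'] (min_width=12, slack=4)
Line 3: ['desert', 'silver'] (min_width=13, slack=3)
Line 4: ['that', 'a', 'pharmacy'] (min_width=15, slack=1)
Line 5: ['oats', 'heart', 'low'] (min_width=14, slack=2)
Line 6: ['mineral'] (min_width=7, slack=9)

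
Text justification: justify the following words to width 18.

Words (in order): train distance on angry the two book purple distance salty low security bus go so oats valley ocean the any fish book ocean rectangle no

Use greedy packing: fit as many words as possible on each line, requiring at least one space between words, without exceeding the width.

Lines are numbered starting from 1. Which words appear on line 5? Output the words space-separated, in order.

Line 1: ['train', 'distance', 'on'] (min_width=17, slack=1)
Line 2: ['angry', 'the', 'two', 'book'] (min_width=18, slack=0)
Line 3: ['purple', 'distance'] (min_width=15, slack=3)
Line 4: ['salty', 'low', 'security'] (min_width=18, slack=0)
Line 5: ['bus', 'go', 'so', 'oats'] (min_width=14, slack=4)
Line 6: ['valley', 'ocean', 'the'] (min_width=16, slack=2)
Line 7: ['any', 'fish', 'book'] (min_width=13, slack=5)
Line 8: ['ocean', 'rectangle', 'no'] (min_width=18, slack=0)

Answer: bus go so oats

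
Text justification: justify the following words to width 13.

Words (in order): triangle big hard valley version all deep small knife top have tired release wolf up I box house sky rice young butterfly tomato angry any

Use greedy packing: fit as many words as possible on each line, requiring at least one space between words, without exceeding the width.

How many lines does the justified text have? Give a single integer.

Line 1: ['triangle', 'big'] (min_width=12, slack=1)
Line 2: ['hard', 'valley'] (min_width=11, slack=2)
Line 3: ['version', 'all'] (min_width=11, slack=2)
Line 4: ['deep', 'small'] (min_width=10, slack=3)
Line 5: ['knife', 'top'] (min_width=9, slack=4)
Line 6: ['have', 'tired'] (min_width=10, slack=3)
Line 7: ['release', 'wolf'] (min_width=12, slack=1)
Line 8: ['up', 'I', 'box'] (min_width=8, slack=5)
Line 9: ['house', 'sky'] (min_width=9, slack=4)
Line 10: ['rice', 'young'] (min_width=10, slack=3)
Line 11: ['butterfly'] (min_width=9, slack=4)
Line 12: ['tomato', 'angry'] (min_width=12, slack=1)
Line 13: ['any'] (min_width=3, slack=10)
Total lines: 13

Answer: 13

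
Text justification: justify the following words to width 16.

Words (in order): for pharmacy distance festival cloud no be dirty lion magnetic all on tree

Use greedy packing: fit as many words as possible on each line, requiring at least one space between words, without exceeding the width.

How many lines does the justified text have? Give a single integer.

Line 1: ['for', 'pharmacy'] (min_width=12, slack=4)
Line 2: ['distance'] (min_width=8, slack=8)
Line 3: ['festival', 'cloud'] (min_width=14, slack=2)
Line 4: ['no', 'be', 'dirty', 'lion'] (min_width=16, slack=0)
Line 5: ['magnetic', 'all', 'on'] (min_width=15, slack=1)
Line 6: ['tree'] (min_width=4, slack=12)
Total lines: 6

Answer: 6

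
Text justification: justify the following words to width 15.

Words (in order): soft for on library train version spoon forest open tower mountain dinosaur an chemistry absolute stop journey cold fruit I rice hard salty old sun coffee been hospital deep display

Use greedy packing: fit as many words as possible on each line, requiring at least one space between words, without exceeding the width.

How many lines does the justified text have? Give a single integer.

Line 1: ['soft', 'for', 'on'] (min_width=11, slack=4)
Line 2: ['library', 'train'] (min_width=13, slack=2)
Line 3: ['version', 'spoon'] (min_width=13, slack=2)
Line 4: ['forest', 'open'] (min_width=11, slack=4)
Line 5: ['tower', 'mountain'] (min_width=14, slack=1)
Line 6: ['dinosaur', 'an'] (min_width=11, slack=4)
Line 7: ['chemistry'] (min_width=9, slack=6)
Line 8: ['absolute', 'stop'] (min_width=13, slack=2)
Line 9: ['journey', 'cold'] (min_width=12, slack=3)
Line 10: ['fruit', 'I', 'rice'] (min_width=12, slack=3)
Line 11: ['hard', 'salty', 'old'] (min_width=14, slack=1)
Line 12: ['sun', 'coffee', 'been'] (min_width=15, slack=0)
Line 13: ['hospital', 'deep'] (min_width=13, slack=2)
Line 14: ['display'] (min_width=7, slack=8)
Total lines: 14

Answer: 14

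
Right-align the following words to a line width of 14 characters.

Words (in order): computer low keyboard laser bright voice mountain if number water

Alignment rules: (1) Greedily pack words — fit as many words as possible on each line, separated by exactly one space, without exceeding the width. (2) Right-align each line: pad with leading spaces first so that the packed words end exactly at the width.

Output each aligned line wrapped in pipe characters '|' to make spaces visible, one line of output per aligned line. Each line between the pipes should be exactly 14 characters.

Answer: |  computer low|
|keyboard laser|
|  bright voice|
|   mountain if|
|  number water|

Derivation:
Line 1: ['computer', 'low'] (min_width=12, slack=2)
Line 2: ['keyboard', 'laser'] (min_width=14, slack=0)
Line 3: ['bright', 'voice'] (min_width=12, slack=2)
Line 4: ['mountain', 'if'] (min_width=11, slack=3)
Line 5: ['number', 'water'] (min_width=12, slack=2)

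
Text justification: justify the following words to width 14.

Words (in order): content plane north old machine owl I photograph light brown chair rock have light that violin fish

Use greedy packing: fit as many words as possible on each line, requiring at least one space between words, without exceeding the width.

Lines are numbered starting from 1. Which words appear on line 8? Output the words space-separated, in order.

Answer: that violin

Derivation:
Line 1: ['content', 'plane'] (min_width=13, slack=1)
Line 2: ['north', 'old'] (min_width=9, slack=5)
Line 3: ['machine', 'owl', 'I'] (min_width=13, slack=1)
Line 4: ['photograph'] (min_width=10, slack=4)
Line 5: ['light', 'brown'] (min_width=11, slack=3)
Line 6: ['chair', 'rock'] (min_width=10, slack=4)
Line 7: ['have', 'light'] (min_width=10, slack=4)
Line 8: ['that', 'violin'] (min_width=11, slack=3)
Line 9: ['fish'] (min_width=4, slack=10)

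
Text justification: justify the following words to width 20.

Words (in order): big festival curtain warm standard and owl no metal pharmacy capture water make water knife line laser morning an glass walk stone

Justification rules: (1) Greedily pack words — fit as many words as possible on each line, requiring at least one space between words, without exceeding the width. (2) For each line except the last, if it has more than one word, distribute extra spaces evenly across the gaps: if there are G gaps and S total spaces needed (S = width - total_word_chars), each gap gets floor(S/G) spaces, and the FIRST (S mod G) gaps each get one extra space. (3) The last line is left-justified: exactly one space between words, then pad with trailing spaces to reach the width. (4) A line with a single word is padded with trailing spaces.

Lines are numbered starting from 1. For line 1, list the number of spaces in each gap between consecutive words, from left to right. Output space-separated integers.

Answer: 1 1

Derivation:
Line 1: ['big', 'festival', 'curtain'] (min_width=20, slack=0)
Line 2: ['warm', 'standard', 'and'] (min_width=17, slack=3)
Line 3: ['owl', 'no', 'metal'] (min_width=12, slack=8)
Line 4: ['pharmacy', 'capture'] (min_width=16, slack=4)
Line 5: ['water', 'make', 'water'] (min_width=16, slack=4)
Line 6: ['knife', 'line', 'laser'] (min_width=16, slack=4)
Line 7: ['morning', 'an', 'glass'] (min_width=16, slack=4)
Line 8: ['walk', 'stone'] (min_width=10, slack=10)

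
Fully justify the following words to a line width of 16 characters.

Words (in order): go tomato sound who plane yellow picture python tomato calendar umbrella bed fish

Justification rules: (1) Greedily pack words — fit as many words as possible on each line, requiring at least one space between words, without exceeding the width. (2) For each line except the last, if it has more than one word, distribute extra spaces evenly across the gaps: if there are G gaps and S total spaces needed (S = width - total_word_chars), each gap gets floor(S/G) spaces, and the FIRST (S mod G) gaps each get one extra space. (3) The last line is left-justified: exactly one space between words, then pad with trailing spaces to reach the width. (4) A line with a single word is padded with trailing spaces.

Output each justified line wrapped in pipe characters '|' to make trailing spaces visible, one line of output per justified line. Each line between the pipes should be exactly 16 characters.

Line 1: ['go', 'tomato', 'sound'] (min_width=15, slack=1)
Line 2: ['who', 'plane', 'yellow'] (min_width=16, slack=0)
Line 3: ['picture', 'python'] (min_width=14, slack=2)
Line 4: ['tomato', 'calendar'] (min_width=15, slack=1)
Line 5: ['umbrella', 'bed'] (min_width=12, slack=4)
Line 6: ['fish'] (min_width=4, slack=12)

Answer: |go  tomato sound|
|who plane yellow|
|picture   python|
|tomato  calendar|
|umbrella     bed|
|fish            |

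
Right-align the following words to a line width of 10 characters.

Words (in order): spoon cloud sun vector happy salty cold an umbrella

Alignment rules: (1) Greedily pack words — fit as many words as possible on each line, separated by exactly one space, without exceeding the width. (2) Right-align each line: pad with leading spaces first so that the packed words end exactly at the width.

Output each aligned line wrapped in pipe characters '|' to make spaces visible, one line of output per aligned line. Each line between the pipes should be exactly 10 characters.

Answer: |     spoon|
| cloud sun|
|    vector|
|     happy|
|salty cold|
|        an|
|  umbrella|

Derivation:
Line 1: ['spoon'] (min_width=5, slack=5)
Line 2: ['cloud', 'sun'] (min_width=9, slack=1)
Line 3: ['vector'] (min_width=6, slack=4)
Line 4: ['happy'] (min_width=5, slack=5)
Line 5: ['salty', 'cold'] (min_width=10, slack=0)
Line 6: ['an'] (min_width=2, slack=8)
Line 7: ['umbrella'] (min_width=8, slack=2)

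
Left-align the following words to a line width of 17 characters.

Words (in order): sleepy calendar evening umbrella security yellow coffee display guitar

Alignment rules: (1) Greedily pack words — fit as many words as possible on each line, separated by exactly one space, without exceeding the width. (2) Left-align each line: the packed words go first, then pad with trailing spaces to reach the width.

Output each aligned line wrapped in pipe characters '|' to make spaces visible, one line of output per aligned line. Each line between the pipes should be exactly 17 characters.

Answer: |sleepy calendar  |
|evening umbrella |
|security yellow  |
|coffee display   |
|guitar           |

Derivation:
Line 1: ['sleepy', 'calendar'] (min_width=15, slack=2)
Line 2: ['evening', 'umbrella'] (min_width=16, slack=1)
Line 3: ['security', 'yellow'] (min_width=15, slack=2)
Line 4: ['coffee', 'display'] (min_width=14, slack=3)
Line 5: ['guitar'] (min_width=6, slack=11)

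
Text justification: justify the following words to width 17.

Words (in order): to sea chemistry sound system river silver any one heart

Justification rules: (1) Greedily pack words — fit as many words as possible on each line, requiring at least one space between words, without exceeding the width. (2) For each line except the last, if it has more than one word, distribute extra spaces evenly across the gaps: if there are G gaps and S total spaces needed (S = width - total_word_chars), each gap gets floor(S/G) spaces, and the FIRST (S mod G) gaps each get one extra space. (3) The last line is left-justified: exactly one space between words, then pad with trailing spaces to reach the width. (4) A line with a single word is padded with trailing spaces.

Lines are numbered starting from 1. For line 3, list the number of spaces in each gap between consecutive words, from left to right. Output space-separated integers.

Answer: 2 1

Derivation:
Line 1: ['to', 'sea', 'chemistry'] (min_width=16, slack=1)
Line 2: ['sound', 'system'] (min_width=12, slack=5)
Line 3: ['river', 'silver', 'any'] (min_width=16, slack=1)
Line 4: ['one', 'heart'] (min_width=9, slack=8)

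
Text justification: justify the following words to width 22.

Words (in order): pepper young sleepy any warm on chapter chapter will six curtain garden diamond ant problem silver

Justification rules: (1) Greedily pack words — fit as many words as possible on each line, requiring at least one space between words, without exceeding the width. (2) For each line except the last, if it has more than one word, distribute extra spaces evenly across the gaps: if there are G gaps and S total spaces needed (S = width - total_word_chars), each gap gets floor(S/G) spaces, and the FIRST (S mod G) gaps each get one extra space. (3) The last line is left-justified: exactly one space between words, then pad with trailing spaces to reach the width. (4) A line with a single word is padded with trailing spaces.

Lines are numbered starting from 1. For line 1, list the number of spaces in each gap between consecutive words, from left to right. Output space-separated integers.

Answer: 3 2

Derivation:
Line 1: ['pepper', 'young', 'sleepy'] (min_width=19, slack=3)
Line 2: ['any', 'warm', 'on', 'chapter'] (min_width=19, slack=3)
Line 3: ['chapter', 'will', 'six'] (min_width=16, slack=6)
Line 4: ['curtain', 'garden', 'diamond'] (min_width=22, slack=0)
Line 5: ['ant', 'problem', 'silver'] (min_width=18, slack=4)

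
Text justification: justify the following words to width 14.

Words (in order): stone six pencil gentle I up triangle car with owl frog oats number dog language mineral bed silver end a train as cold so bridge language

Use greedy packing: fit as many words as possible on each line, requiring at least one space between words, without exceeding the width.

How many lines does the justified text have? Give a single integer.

Line 1: ['stone', 'six'] (min_width=9, slack=5)
Line 2: ['pencil', 'gentle'] (min_width=13, slack=1)
Line 3: ['I', 'up', 'triangle'] (min_width=13, slack=1)
Line 4: ['car', 'with', 'owl'] (min_width=12, slack=2)
Line 5: ['frog', 'oats'] (min_width=9, slack=5)
Line 6: ['number', 'dog'] (min_width=10, slack=4)
Line 7: ['language'] (min_width=8, slack=6)
Line 8: ['mineral', 'bed'] (min_width=11, slack=3)
Line 9: ['silver', 'end', 'a'] (min_width=12, slack=2)
Line 10: ['train', 'as', 'cold'] (min_width=13, slack=1)
Line 11: ['so', 'bridge'] (min_width=9, slack=5)
Line 12: ['language'] (min_width=8, slack=6)
Total lines: 12

Answer: 12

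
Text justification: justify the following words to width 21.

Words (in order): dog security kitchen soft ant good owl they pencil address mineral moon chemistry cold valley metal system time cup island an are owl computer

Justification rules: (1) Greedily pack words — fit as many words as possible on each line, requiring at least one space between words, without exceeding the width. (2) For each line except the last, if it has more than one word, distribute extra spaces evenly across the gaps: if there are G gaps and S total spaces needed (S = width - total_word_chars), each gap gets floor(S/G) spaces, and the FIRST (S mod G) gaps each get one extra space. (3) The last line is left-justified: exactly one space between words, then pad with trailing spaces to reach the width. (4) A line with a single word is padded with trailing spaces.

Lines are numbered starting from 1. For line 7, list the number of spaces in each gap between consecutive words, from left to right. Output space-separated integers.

Answer: 3 2 2

Derivation:
Line 1: ['dog', 'security', 'kitchen'] (min_width=20, slack=1)
Line 2: ['soft', 'ant', 'good', 'owl'] (min_width=17, slack=4)
Line 3: ['they', 'pencil', 'address'] (min_width=19, slack=2)
Line 4: ['mineral', 'moon'] (min_width=12, slack=9)
Line 5: ['chemistry', 'cold', 'valley'] (min_width=21, slack=0)
Line 6: ['metal', 'system', 'time', 'cup'] (min_width=21, slack=0)
Line 7: ['island', 'an', 'are', 'owl'] (min_width=17, slack=4)
Line 8: ['computer'] (min_width=8, slack=13)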